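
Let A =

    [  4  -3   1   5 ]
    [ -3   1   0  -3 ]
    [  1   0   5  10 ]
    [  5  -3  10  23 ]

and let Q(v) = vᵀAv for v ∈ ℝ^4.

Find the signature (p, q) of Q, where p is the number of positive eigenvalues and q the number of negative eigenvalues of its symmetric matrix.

An LDLᵀ factorisation of A has diagonal entries 4, -5/4, 26/5, 12/13.
That gives 3 positive, 1 negative pivots.

(3, 1)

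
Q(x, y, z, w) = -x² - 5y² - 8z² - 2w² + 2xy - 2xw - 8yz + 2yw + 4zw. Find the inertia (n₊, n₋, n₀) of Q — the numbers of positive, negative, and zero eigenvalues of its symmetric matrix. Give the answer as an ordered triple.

(0, 3, 1)

The symmetric matrix is A = [[-1, 1, 0, -1], [1, -5, -4, 1], [0, -4, -8, 2], [-1, 1, 2, -2]].
Row-reducing A symmetrically gives the diagonal entries -1, -4, -4, 0.
That gives 3 negative, 1 zero pivots.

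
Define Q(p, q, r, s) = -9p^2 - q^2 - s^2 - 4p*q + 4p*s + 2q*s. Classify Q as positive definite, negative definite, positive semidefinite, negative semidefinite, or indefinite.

negative semidefinite

Write A = [[-9, -2, 0, 2], [-2, -1, 0, 1], [0, 0, 0, 0], [2, 1, 0, -1]].
Congruent diagonalization of A (simultaneous row and column reduction) yields pivots -9, -5/9, 0, 0.
So there are 2 negative, 2 zero pivots.
Hence Q is negative semidefinite.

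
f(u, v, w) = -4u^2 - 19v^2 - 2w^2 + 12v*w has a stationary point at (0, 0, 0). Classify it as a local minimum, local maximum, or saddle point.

local maximum

The Hessian at the origin is H = [[-8, 0, 0], [0, -38, 12], [0, 12, -4]].
Symmetric row and column elimination reduces H to a congruent diagonal form with pivots -8, -38, -4/19.
So there are 3 negative pivots.
H is negative definite, so the origin is a strict local maximum.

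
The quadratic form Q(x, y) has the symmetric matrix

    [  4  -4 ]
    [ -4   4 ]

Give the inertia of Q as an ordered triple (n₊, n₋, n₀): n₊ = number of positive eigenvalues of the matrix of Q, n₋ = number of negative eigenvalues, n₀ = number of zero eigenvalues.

(1, 0, 1)

Applying the same elementary operations to the rows and columns of A produces a congruent diagonal matrix with entries 4, 0.
So there are 1 positive, 1 zero pivots.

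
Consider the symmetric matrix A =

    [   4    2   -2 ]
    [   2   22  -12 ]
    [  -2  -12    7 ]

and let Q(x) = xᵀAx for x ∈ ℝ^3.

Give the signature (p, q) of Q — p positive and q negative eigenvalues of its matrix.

(3, 0)

An LDLᵀ factorisation of A has diagonal entries 4, 21, 5/21.
So there are 3 positive pivots.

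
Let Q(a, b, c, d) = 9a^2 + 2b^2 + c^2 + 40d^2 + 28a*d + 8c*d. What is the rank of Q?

4

Write A = [[9, 0, 0, 14], [0, 2, 0, 0], [0, 0, 1, 4], [14, 0, 4, 40]].
Applying the same elementary operations to the rows and columns of A produces a congruent diagonal matrix with entries 9, 2, 1, 20/9.
Counting signs: 4 positive.
The rank is the number of nonzero pivots: 4.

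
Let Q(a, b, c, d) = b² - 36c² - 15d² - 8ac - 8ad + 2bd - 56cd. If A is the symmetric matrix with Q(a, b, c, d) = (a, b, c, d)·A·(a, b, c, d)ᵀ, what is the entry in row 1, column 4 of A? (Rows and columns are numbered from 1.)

-4

The coefficient of a·d in Q is -8. For a symmetric A this equals A[1,4] + A[4,1] = 2·A[1,4].
So A[1,4] = -8/2 = -4.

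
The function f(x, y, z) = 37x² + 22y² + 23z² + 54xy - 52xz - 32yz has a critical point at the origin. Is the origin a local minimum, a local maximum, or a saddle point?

local minimum

The Hessian at the origin is H = [[74, 54, -52], [54, 44, -32], [-52, -32, 46]].
Symmetric row and column elimination reduces H to a congruent diagonal form with pivots 74, 170/37, 30/17.
Counting signs: 3 positive.
H is positive definite, so the origin is a strict local minimum.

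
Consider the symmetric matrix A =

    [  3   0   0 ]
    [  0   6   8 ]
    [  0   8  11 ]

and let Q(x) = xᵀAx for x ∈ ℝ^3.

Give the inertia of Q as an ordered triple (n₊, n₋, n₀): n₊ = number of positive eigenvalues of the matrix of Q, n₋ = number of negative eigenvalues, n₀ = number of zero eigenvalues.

(3, 0, 0)

An LDLᵀ factorisation of A has diagonal entries 3, 6, 1/3.
So there are 3 positive pivots.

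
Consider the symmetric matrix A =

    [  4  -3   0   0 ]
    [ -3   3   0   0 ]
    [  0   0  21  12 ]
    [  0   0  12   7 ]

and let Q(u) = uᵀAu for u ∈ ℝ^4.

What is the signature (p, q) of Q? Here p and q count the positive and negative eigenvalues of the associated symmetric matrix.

(4, 0)

Row-reducing A symmetrically gives the diagonal entries 4, 3/4, 21, 1/7.
So there are 4 positive pivots.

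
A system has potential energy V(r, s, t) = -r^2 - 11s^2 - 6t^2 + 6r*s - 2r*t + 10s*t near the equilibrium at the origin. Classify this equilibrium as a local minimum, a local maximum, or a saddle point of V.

local maximum

The Hessian at the origin is H = [[-2, 6, -2], [6, -22, 10], [-2, 10, -12]].
Applying the same elementary operations to the rows and columns of H produces a congruent diagonal matrix with entries -2, -4, -6.
So there are 3 negative pivots.
H is negative definite, so the origin is a strict local maximum.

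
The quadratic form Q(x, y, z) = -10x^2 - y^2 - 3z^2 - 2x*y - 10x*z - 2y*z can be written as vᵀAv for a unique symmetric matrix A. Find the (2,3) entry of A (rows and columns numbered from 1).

The coefficient of y·z in Q is -2. For a symmetric A this equals A[2,3] + A[3,2] = 2·A[2,3].
So A[2,3] = -2/2 = -1.

-1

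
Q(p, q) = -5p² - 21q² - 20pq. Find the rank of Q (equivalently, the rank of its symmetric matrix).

2

The symmetric matrix is A = [[-5, -10], [-10, -21]].
Congruent diagonalization of A (simultaneous row and column reduction) yields pivots -5, -1.
Counting signs: 2 negative.
The rank is the number of nonzero pivots: 2.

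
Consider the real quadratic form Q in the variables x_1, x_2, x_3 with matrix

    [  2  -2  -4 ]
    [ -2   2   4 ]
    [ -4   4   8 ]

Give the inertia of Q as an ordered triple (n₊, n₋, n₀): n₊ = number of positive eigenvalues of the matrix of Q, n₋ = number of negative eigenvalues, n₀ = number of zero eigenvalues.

(1, 0, 2)

Row-reducing A symmetrically gives the diagonal entries 2, 0, 0.
So there are 1 positive, 2 zero pivots.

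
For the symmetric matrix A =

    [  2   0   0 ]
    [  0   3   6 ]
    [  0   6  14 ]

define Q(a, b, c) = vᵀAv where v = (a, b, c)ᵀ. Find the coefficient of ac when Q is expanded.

0

The coefficient of ac is A[1,3] + A[3,1] = 2·0 = 0.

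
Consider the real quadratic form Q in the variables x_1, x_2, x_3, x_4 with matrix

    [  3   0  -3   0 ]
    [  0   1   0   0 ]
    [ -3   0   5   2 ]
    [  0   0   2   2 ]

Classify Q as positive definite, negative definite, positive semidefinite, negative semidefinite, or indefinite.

Congruent diagonalization of A (simultaneous row and column reduction) yields pivots 3, 1, 2, 0.
That gives 3 positive, 1 zero pivots.
Hence Q is positive semidefinite.

positive semidefinite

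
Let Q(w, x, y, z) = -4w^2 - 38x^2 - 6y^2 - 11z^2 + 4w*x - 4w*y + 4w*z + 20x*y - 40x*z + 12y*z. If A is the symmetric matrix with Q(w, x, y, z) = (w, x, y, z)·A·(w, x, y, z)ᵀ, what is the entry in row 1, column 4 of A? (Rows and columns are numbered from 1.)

The coefficient of w·z in Q is 4. For a symmetric A this equals A[1,4] + A[4,1] = 2·A[1,4].
So A[1,4] = 4/2 = 2.

2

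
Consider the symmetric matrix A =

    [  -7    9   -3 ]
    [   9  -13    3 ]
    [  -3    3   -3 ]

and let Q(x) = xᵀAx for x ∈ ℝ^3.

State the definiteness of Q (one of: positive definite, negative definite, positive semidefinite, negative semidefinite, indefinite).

An LDLᵀ factorisation of A has diagonal entries -7, -10/7, -6/5.
So there are 3 negative pivots.
Hence Q is negative definite.

negative definite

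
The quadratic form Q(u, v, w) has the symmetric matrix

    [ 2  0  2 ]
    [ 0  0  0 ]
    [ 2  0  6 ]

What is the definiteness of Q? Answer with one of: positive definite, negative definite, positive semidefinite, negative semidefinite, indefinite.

positive semidefinite

Congruent diagonalization of A (simultaneous row and column reduction) yields pivots 2, 0, 4.
So there are 2 positive, 1 zero pivots.
Hence Q is positive semidefinite.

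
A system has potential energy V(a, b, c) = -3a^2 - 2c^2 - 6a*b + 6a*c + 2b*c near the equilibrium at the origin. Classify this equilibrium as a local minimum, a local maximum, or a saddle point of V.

The Hessian at the origin is H = [[-6, -6, 6], [-6, 0, 2], [6, 2, -4]].
Congruent diagonalization of H (simultaneous row and column reduction) yields pivots -6, 6, -2/3.
That gives 1 positive, 2 negative pivots.
H is indefinite, so the origin is a saddle point.

saddle point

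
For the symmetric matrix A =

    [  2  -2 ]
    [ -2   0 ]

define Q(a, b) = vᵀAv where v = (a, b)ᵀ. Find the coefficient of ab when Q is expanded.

The coefficient of ab is A[1,2] + A[2,1] = 2·(-2) = -4.

-4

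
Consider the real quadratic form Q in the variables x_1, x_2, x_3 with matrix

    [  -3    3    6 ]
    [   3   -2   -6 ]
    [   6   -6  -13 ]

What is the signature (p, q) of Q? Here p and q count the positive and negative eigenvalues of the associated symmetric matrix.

(1, 2)

Row-reducing A symmetrically gives the diagonal entries -3, 1, -1.
That gives 1 positive, 2 negative pivots.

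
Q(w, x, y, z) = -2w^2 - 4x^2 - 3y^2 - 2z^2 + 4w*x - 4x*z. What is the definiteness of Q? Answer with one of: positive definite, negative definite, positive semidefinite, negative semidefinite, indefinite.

negative semidefinite

Write A = [[-2, 2, 0, 0], [2, -4, 0, -2], [0, 0, -3, 0], [0, -2, 0, -2]].
Row-reducing A symmetrically gives the diagonal entries -2, -2, -3, 0.
That gives 3 negative, 1 zero pivots.
Hence Q is negative semidefinite.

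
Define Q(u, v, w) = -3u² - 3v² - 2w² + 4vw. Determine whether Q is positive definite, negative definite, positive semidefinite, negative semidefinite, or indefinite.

The symmetric matrix is A = [[-3, 0, 0], [0, -3, 2], [0, 2, -2]].
Applying the same elementary operations to the rows and columns of A produces a congruent diagonal matrix with entries -3, -3, -2/3.
So there are 3 negative pivots.
Hence Q is negative definite.

negative definite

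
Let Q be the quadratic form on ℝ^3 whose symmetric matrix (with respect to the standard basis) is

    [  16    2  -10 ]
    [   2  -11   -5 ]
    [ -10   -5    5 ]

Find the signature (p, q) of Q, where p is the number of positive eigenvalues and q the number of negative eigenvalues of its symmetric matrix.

(1, 1)

Congruent diagonalization of A (simultaneous row and column reduction) yields pivots 16, -45/4, 0.
So there are 1 positive, 1 negative, 1 zero pivots.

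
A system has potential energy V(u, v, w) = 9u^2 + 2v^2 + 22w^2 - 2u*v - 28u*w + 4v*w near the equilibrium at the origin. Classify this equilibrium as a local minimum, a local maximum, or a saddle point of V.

The Hessian at the origin is H = [[18, -2, -28], [-2, 4, 4], [-28, 4, 44]].
Row-reducing H symmetrically gives the diagonal entries 18, 34/9, 4/17.
So there are 3 positive pivots.
H is positive definite, so the origin is a strict local minimum.

local minimum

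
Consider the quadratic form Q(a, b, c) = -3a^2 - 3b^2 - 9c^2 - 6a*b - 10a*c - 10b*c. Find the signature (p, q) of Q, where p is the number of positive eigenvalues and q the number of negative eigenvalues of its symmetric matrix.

The symmetric matrix is A = [[-3, -3, -5], [-3, -3, -5], [-5, -5, -9]].
Congruent diagonalization of A (simultaneous row and column reduction) yields pivots -3, 0, -2/3.
That gives 2 negative, 1 zero pivots.

(0, 2)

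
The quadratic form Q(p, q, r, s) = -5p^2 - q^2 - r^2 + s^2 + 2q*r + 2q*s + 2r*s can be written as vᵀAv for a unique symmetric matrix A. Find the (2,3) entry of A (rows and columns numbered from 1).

The coefficient of q·r in Q is 2. For a symmetric A this equals A[2,3] + A[3,2] = 2·A[2,3].
So A[2,3] = 2/2 = 1.

1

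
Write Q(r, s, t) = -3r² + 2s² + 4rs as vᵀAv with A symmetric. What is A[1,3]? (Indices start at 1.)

The coefficient of r·t in Q is 0. For a symmetric A this equals A[1,3] + A[3,1] = 2·A[1,3].
So A[1,3] = 0/2 = 0.

0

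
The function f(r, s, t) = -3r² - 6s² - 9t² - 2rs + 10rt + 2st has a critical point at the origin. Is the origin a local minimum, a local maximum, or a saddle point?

The Hessian at the origin is H = [[-6, -2, 10], [-2, -12, 2], [10, 2, -18]].
Applying the same elementary operations to the rows and columns of H produces a congruent diagonal matrix with entries -6, -34/3, -20/17.
Counting signs: 3 negative.
H is negative definite, so the origin is a strict local maximum.

local maximum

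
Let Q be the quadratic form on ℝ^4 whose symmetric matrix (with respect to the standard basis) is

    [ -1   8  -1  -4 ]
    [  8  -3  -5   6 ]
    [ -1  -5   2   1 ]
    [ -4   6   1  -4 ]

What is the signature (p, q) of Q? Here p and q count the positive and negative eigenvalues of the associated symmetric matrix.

(2, 2)

Congruent diagonalization of A (simultaneous row and column reduction) yields pivots -1, 61, 14/61, -5/14.
That gives 2 positive, 2 negative pivots.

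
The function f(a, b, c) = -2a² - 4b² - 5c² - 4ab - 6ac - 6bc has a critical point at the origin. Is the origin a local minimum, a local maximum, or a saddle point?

The Hessian at the origin is H = [[-4, -4, -6], [-4, -8, -6], [-6, -6, -10]].
Row-reducing H symmetrically gives the diagonal entries -4, -4, -1.
That gives 3 negative pivots.
H is negative definite, so the origin is a strict local maximum.

local maximum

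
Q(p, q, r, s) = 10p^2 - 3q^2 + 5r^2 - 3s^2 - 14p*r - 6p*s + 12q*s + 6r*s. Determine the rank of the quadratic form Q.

3

The associated matrix is A = [[10, 0, -7, -3], [0, -3, 0, 6], [-7, 0, 5, 3], [-3, 6, 3, -3]].
Congruent diagonalization of A (simultaneous row and column reduction) yields pivots 10, -3, 1/10, 0.
That gives 2 positive, 1 negative, 1 zero pivots.
The rank is the number of nonzero pivots: 3.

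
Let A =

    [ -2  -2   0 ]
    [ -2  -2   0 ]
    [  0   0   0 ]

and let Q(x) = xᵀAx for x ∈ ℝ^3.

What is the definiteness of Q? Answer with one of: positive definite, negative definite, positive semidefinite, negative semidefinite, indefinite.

negative semidefinite

Congruent diagonalization of A (simultaneous row and column reduction) yields pivots -2, 0, 0.
So there are 1 negative, 2 zero pivots.
Hence Q is negative semidefinite.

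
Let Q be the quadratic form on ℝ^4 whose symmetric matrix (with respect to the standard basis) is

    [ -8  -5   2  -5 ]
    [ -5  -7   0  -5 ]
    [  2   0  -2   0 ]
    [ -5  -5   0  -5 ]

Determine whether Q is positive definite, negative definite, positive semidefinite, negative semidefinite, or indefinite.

negative definite

Row-reducing A symmetrically gives the diagonal entries -8, -31/8, -34/31, -10/17.
Counting signs: 4 negative.
Hence Q is negative definite.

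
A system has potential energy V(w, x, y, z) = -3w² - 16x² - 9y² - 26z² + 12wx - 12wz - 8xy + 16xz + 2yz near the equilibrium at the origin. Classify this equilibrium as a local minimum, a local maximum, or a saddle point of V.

The Hessian at the origin is H = [[-6, 12, 0, -12], [12, -32, -8, 16], [0, -8, -18, 2], [-12, 16, 2, -52]].
Congruent diagonalization of H (simultaneous row and column reduction) yields pivots -6, -8, -10, -10.
So there are 4 negative pivots.
H is negative definite, so the origin is a strict local maximum.

local maximum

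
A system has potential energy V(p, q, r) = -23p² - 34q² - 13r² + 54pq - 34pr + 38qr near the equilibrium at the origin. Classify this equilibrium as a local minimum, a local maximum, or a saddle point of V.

The Hessian at the origin is H = [[-46, 54, -34], [54, -68, 38], [-34, 38, -26]].
Congruent diagonalization of H (simultaneous row and column reduction) yields pivots -46, -106/23, -4/53.
That gives 3 negative pivots.
H is negative definite, so the origin is a strict local maximum.

local maximum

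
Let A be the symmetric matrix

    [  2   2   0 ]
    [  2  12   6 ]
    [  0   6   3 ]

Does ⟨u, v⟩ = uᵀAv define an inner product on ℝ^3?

no

Symmetric row and column elimination reduces A to a congruent diagonal form with pivots 2, 10, -3/5.
So there are 2 positive, 1 negative pivots.
Hence Q is indefinite.
⟨·,·⟩ is an inner product exactly when A is positive definite.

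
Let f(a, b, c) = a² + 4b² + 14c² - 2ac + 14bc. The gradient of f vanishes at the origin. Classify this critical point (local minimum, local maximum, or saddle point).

The Hessian at the origin is H = [[2, 0, -2], [0, 8, 14], [-2, 14, 28]].
An LDLᵀ factorisation of H has diagonal entries 2, 8, 3/2.
So there are 3 positive pivots.
H is positive definite, so the origin is a strict local minimum.

local minimum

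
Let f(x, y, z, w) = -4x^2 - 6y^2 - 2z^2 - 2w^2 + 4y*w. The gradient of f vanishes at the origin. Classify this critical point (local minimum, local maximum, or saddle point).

local maximum

The Hessian at the origin is H = [[-8, 0, 0, 0], [0, -12, 0, 4], [0, 0, -4, 0], [0, 4, 0, -4]].
Congruent diagonalization of H (simultaneous row and column reduction) yields pivots -8, -12, -4, -8/3.
That gives 4 negative pivots.
H is negative definite, so the origin is a strict local maximum.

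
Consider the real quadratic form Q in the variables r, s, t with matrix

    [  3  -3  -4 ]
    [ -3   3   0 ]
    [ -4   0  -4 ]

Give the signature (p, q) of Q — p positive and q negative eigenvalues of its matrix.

(2, 1)

By Sylvester's law of inertia any congruent diagonalization of A has 2 positive, 1 negative and 0 zero entries.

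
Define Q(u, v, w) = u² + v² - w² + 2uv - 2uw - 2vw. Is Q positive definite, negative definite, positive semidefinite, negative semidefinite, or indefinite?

indefinite

The symmetric matrix is A = [[1, 1, -1], [1, 1, -1], [-1, -1, -1]].
Row-reducing A symmetrically gives the diagonal entries 1, 0, -2.
That gives 1 positive, 1 negative, 1 zero pivots.
Hence Q is indefinite.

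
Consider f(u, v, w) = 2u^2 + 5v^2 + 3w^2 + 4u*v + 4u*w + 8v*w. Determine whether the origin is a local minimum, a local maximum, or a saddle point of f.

saddle point

The Hessian at the origin is H = [[4, 4, 4], [4, 10, 8], [4, 8, 6]].
Symmetric row and column elimination reduces H to a congruent diagonal form with pivots 4, 6, -2/3.
Counting signs: 2 positive, 1 negative.
H is indefinite, so the origin is a saddle point.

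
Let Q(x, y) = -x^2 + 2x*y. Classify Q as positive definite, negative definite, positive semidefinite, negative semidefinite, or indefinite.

The symmetric matrix of Q is [[-1, 1], [1, 0]].
For the 2×2 matrix [[-1, 1], [1, 0]]: det = -1·0 − (1)² = -1, trace = -1.
det < 0 so the eigenvalues have opposite signs; the form is indefinite.

indefinite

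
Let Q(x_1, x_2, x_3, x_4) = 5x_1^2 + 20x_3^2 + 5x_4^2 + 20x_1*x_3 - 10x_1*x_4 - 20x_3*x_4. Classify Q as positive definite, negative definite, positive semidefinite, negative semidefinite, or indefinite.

The associated matrix is A = [[5, 0, 10, -5], [0, 0, 0, 0], [10, 0, 20, -10], [-5, 0, -10, 5]].
Applying the same elementary operations to the rows and columns of A produces a congruent diagonal matrix with entries 5, 0, 0, 0.
So there are 1 positive, 3 zero pivots.
Hence Q is positive semidefinite.

positive semidefinite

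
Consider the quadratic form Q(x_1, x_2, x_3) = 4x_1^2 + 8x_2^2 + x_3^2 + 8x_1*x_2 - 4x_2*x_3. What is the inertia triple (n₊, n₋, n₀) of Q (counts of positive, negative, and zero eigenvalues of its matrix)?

Write A = [[4, 4, 0], [4, 8, -2], [0, -2, 1]].
Symmetric row and column elimination reduces A to a congruent diagonal form with pivots 4, 4, 0.
So there are 2 positive, 1 zero pivots.

(2, 0, 1)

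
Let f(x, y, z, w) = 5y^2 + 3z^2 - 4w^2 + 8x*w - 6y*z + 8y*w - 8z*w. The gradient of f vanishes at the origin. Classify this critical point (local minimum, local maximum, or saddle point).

The Hessian at the origin is H = [[0, 0, 0, 8], [0, 10, -6, 8], [0, -6, 6, -8], [8, 8, -8, -8]].
H is indefinite, so the origin is a saddle point.

saddle point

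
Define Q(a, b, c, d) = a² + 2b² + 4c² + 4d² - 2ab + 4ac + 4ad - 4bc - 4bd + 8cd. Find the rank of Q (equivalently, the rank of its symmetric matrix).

2

Write A = [[1, -1, 2, 2], [-1, 2, -2, -2], [2, -2, 4, 4], [2, -2, 4, 4]].
Row-reducing A symmetrically gives the diagonal entries 1, 1, 0, 0.
So there are 2 positive, 2 zero pivots.
The rank is the number of nonzero pivots: 2.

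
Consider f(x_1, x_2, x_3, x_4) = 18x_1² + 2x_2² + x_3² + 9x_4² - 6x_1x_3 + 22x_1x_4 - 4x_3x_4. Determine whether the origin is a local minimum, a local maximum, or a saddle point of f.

local minimum

The Hessian at the origin is H = [[36, 0, -6, 22], [0, 4, 0, 0], [-6, 0, 2, -4], [22, 0, -4, 18]].
An LDLᵀ factorisation of H has diagonal entries 36, 4, 1, 40/9.
Counting signs: 4 positive.
H is positive definite, so the origin is a strict local minimum.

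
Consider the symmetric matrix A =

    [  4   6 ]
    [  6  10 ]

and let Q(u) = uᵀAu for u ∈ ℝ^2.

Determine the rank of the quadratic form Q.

2

Congruent diagonalization of A (simultaneous row and column reduction) yields pivots 4, 1.
Counting signs: 2 positive.
The rank is the number of nonzero pivots: 2.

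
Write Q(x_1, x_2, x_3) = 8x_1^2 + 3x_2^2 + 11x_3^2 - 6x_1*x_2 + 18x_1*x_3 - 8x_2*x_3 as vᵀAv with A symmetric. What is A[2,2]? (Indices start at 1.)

The coefficient of x_2^2 in Q is 3, and that is exactly A[2,2].

3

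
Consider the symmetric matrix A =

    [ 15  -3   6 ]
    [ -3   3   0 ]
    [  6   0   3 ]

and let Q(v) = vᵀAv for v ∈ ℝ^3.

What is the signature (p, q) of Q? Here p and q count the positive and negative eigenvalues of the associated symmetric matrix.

Congruent diagonalization of A (simultaneous row and column reduction) yields pivots 15, 12/5, 0.
That gives 2 positive, 1 zero pivots.

(2, 0)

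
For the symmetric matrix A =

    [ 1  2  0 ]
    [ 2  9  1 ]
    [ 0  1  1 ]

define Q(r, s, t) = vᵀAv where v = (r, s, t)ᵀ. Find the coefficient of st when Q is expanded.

The coefficient of st is A[2,3] + A[3,2] = 2·1 = 2.

2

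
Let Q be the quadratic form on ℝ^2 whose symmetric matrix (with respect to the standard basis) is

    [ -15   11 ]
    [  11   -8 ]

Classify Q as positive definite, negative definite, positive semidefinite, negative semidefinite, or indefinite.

indefinite

Row-reducing A symmetrically gives the diagonal entries -15, 1/15.
So there are 1 positive, 1 negative pivots.
Hence Q is indefinite.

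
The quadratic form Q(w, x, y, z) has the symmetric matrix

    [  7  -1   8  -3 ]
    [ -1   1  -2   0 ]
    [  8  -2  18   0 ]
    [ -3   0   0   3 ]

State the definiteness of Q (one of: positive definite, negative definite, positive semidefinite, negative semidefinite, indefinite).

positive definite

Congruent diagonalization of A (simultaneous row and column reduction) yields pivots 7, 6/7, 8, 3/8.
That gives 4 positive pivots.
Hence Q is positive definite.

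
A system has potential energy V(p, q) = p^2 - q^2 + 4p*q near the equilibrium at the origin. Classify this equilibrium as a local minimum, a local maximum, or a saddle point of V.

The Hessian at the origin is H = [[2, 4], [4, -2]].
det H = 2·-2 − (4)² = -20 < 0, so H is indefinite.
Therefore the origin is a saddle point.

saddle point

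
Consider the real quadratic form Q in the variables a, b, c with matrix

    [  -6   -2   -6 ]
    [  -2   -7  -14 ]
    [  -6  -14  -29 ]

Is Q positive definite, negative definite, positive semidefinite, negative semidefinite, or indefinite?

Symmetric row and column elimination reduces A to a congruent diagonal form with pivots -6, -19/3, -5/19.
So there are 3 negative pivots.
Hence Q is negative definite.

negative definite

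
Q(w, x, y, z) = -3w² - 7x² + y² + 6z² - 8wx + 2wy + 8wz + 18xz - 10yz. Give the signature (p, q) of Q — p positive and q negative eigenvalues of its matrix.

(2, 2)

The symmetric matrix is A = [[-3, -4, 1, 4], [-4, -7, 0, 9], [1, 0, 1, -5], [4, 9, -5, 6]].
Congruent diagonalization of A (simultaneous row and column reduction) yields pivots -3, -5/3, 12/5, 5/4.
So there are 2 positive, 2 negative pivots.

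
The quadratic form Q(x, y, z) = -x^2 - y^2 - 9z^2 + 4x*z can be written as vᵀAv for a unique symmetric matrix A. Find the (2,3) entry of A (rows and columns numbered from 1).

0

The coefficient of y·z in Q is 0. For a symmetric A this equals A[2,3] + A[3,2] = 2·A[2,3].
So A[2,3] = 0/2 = 0.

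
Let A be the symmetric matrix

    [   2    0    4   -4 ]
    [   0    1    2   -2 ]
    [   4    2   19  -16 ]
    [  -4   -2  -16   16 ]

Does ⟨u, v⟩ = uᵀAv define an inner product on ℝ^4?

Leading principal minors: Δ_1 = 2, Δ_2 = 2, Δ_3 = 14, Δ_4 = 24.
All leading principal minors are positive, so by Sylvester's criterion Q is positive definite.
⟨·,·⟩ is an inner product exactly when A is positive definite.

yes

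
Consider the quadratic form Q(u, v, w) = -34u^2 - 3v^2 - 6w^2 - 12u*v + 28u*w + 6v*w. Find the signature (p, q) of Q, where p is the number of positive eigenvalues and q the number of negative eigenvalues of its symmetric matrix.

The symmetric matrix is A = [[-34, -6, 14], [-6, -3, 3], [14, 3, -6]].
Symmetric row and column elimination reduces A to a congruent diagonal form with pivots -34, -33/17, -1/11.
Counting signs: 3 negative.

(0, 3)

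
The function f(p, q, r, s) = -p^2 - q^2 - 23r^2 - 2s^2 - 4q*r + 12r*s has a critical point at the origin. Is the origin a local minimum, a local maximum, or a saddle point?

local maximum

The Hessian at the origin is H = [[-2, 0, 0, 0], [0, -2, -4, 0], [0, -4, -46, 12], [0, 0, 12, -4]].
An LDLᵀ factorisation of H has diagonal entries -2, -2, -38, -4/19.
That gives 4 negative pivots.
H is negative definite, so the origin is a strict local maximum.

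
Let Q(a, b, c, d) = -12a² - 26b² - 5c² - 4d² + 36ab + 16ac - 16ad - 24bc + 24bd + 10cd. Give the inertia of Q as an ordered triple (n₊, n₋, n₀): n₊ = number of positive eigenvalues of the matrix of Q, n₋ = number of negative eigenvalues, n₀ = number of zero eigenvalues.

Write A = [[-12, 18, 8, -8], [18, -26, -12, 12], [8, -12, -5, 5], [-8, 12, 5, -4]].
An LDLᵀ factorisation of A has diagonal entries -12, 1, 1/3, 1.
That gives 3 positive, 1 negative pivots.

(3, 1, 0)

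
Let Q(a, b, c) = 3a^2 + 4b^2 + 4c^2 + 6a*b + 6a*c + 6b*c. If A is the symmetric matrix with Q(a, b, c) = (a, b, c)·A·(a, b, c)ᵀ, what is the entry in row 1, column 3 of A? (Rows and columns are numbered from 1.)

3

The coefficient of a·c in Q is 6. For a symmetric A this equals A[1,3] + A[3,1] = 2·A[1,3].
So A[1,3] = 6/2 = 3.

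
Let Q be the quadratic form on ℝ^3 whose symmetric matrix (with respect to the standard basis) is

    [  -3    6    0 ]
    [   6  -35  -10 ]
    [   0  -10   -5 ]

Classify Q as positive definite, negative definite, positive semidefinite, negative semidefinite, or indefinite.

negative definite

Leading principal minors: Δ_1 = -3, Δ_2 = 69, Δ_3 = -45.
The signs alternate starting with Δ_1 < 0, so by Sylvester's criterion Q is negative definite.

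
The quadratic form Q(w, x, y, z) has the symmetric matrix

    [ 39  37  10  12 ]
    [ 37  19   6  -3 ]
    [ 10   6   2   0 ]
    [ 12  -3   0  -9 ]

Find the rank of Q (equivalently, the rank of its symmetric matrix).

4

Applying the same elementary operations to the rows and columns of A produces a congruent diagonal matrix with entries 39, -628/39, 30/157, 3/20.
Counting signs: 3 positive, 1 negative.
The rank is the number of nonzero pivots: 4.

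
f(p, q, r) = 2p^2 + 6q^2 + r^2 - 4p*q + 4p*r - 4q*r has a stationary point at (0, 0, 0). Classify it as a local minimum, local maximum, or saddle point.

saddle point

The Hessian at the origin is H = [[4, -4, 4], [-4, 12, -4], [4, -4, 2]].
Congruent diagonalization of H (simultaneous row and column reduction) yields pivots 4, 8, -2.
So there are 2 positive, 1 negative pivots.
H is indefinite, so the origin is a saddle point.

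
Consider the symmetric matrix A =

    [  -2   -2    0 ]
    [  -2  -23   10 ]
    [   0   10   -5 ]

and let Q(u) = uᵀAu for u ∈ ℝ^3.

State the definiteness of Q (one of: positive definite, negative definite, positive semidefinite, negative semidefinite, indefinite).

Leading principal minors: Δ_1 = -2, Δ_2 = 42, Δ_3 = -10.
The signs alternate starting with Δ_1 < 0, so by Sylvester's criterion Q is negative definite.

negative definite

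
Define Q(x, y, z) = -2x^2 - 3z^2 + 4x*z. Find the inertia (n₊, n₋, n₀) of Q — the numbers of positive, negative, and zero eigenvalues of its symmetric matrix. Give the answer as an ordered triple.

(0, 2, 1)

Write A = [[-2, 0, 2], [0, 0, 0], [2, 0, -3]].
Symmetric row and column elimination reduces A to a congruent diagonal form with pivots -2, 0, -1.
So there are 2 negative, 1 zero pivots.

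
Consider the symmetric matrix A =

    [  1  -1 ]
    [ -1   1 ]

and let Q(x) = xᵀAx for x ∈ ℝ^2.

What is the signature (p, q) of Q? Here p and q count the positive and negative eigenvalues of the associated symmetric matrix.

(1, 0)

Symmetric row and column elimination reduces A to a congruent diagonal form with pivots 1, 0.
That gives 1 positive, 1 zero pivots.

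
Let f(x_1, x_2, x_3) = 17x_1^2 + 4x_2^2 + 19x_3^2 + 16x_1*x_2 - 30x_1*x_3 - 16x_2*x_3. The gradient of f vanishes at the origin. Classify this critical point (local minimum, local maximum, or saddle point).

local minimum

The Hessian at the origin is H = [[34, 16, -30], [16, 8, -16], [-30, -16, 38]].
Applying the same elementary operations to the rows and columns of H produces a congruent diagonal matrix with entries 34, 8/17, 4.
Counting signs: 3 positive.
H is positive definite, so the origin is a strict local minimum.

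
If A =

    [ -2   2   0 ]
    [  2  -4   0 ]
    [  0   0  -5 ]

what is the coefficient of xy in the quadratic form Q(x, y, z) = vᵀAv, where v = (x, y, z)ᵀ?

4

The coefficient of xy is A[1,2] + A[2,1] = 2·2 = 4.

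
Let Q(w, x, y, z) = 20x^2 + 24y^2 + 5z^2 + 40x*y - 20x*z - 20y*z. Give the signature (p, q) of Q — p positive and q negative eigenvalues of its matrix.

(2, 0)

The symmetric matrix is A = [[0, 0, 0, 0], [0, 20, 20, -10], [0, 20, 24, -10], [0, -10, -10, 5]].
Congruent diagonalization of A (simultaneous row and column reduction) yields pivots 0, 20, 4, 0.
So there are 2 positive, 2 zero pivots.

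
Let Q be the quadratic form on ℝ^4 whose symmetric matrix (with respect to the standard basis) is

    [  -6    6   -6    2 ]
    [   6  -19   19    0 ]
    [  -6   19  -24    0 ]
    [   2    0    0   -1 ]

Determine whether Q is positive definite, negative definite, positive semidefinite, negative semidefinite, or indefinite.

An LDLᵀ factorisation of A has diagonal entries -6, -13, -5, -1/39.
So there are 4 negative pivots.
Hence Q is negative definite.

negative definite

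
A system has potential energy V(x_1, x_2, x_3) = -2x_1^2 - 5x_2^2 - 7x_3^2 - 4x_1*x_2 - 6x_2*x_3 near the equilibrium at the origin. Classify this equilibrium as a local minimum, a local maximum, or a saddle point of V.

local maximum

The Hessian at the origin is H = [[-4, -4, 0], [-4, -10, -6], [0, -6, -14]].
Row-reducing H symmetrically gives the diagonal entries -4, -6, -8.
Counting signs: 3 negative.
H is negative definite, so the origin is a strict local maximum.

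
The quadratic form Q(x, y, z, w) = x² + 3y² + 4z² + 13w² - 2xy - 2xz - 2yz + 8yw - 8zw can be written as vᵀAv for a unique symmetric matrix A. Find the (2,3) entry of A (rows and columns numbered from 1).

-1

The coefficient of y·z in Q is -2. For a symmetric A this equals A[2,3] + A[3,2] = 2·A[2,3].
So A[2,3] = -2/2 = -1.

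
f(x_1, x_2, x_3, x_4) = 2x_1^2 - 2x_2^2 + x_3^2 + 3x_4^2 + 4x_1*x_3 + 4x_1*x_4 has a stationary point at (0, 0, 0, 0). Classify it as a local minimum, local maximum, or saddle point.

saddle point

The Hessian at the origin is H = [[4, 0, 4, 4], [0, -4, 0, 0], [4, 0, 2, 0], [4, 0, 0, 6]].
Applying the same elementary operations to the rows and columns of H produces a congruent diagonal matrix with entries 4, -4, -2, 10.
Counting signs: 2 positive, 2 negative.
H is indefinite, so the origin is a saddle point.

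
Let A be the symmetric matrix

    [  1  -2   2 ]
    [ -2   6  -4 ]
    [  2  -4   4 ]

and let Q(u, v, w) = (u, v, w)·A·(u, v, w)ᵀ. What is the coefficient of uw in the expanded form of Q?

The coefficient of uw is A[1,3] + A[3,1] = 2·2 = 4.

4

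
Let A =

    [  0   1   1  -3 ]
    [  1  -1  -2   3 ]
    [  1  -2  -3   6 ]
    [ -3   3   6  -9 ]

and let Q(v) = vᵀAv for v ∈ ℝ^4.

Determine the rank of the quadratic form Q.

2

Row reduction of A gives 2 nonzero rows, so rank A = 2.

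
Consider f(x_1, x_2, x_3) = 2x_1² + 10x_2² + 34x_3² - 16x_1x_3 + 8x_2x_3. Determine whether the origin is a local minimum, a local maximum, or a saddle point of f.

local minimum

The Hessian at the origin is H = [[4, 0, -16], [0, 20, 8], [-16, 8, 68]].
Row-reducing H symmetrically gives the diagonal entries 4, 20, 4/5.
So there are 3 positive pivots.
H is positive definite, so the origin is a strict local minimum.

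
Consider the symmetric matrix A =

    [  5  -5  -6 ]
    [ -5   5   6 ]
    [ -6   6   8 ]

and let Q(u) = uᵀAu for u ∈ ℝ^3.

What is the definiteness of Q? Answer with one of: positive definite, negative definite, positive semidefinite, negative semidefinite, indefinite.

positive semidefinite

Row-reducing A symmetrically gives the diagonal entries 5, 0, 4/5.
Counting signs: 2 positive, 1 zero.
Hence Q is positive semidefinite.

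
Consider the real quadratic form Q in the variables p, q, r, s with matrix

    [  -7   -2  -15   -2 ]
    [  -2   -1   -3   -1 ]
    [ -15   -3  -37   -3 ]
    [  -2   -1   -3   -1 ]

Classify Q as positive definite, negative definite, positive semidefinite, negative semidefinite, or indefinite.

negative semidefinite

Symmetric row and column elimination reduces A to a congruent diagonal form with pivots -7, -3/7, -1, 0.
That gives 3 negative, 1 zero pivots.
Hence Q is negative semidefinite.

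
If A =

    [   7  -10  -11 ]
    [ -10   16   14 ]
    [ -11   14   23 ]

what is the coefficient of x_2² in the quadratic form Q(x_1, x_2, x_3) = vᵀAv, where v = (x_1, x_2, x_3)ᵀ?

The coefficient of x_2² is the diagonal entry A[2,2] = 16.

16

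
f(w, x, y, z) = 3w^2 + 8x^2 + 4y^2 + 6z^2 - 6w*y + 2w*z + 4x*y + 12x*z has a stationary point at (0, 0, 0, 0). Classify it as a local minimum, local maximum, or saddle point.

local minimum

The Hessian at the origin is H = [[6, 0, -6, 2], [0, 16, 4, 12], [-6, 4, 8, 0], [2, 12, 0, 12]].
Congruent diagonalization of H (simultaneous row and column reduction) yields pivots 6, 16, 1, 4/3.
So there are 4 positive pivots.
H is positive definite, so the origin is a strict local minimum.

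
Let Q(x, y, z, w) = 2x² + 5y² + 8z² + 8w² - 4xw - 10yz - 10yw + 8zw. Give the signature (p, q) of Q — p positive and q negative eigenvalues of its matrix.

Write A = [[2, 0, 0, -2], [0, 5, -5, -5], [0, -5, 8, 4], [-2, -5, 4, 8]].
Row-reducing A symmetrically gives the diagonal entries 2, 5, 3, 2/3.
Counting signs: 4 positive.

(4, 0)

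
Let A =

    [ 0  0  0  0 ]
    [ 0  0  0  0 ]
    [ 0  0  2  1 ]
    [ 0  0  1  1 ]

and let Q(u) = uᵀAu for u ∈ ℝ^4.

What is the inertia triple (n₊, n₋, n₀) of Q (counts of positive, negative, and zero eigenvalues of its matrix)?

(2, 0, 2)

Symmetric row and column elimination reduces A to a congruent diagonal form with pivots 0, 0, 2, 1/2.
That gives 2 positive, 2 zero pivots.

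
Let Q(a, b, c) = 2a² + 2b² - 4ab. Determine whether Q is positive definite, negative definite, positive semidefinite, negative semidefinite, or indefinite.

Write A = [[2, -2, 0], [-2, 2, 0], [0, 0, 0]].
Congruent diagonalization of A (simultaneous row and column reduction) yields pivots 2, 0, 0.
So there are 1 positive, 2 zero pivots.
Hence Q is positive semidefinite.

positive semidefinite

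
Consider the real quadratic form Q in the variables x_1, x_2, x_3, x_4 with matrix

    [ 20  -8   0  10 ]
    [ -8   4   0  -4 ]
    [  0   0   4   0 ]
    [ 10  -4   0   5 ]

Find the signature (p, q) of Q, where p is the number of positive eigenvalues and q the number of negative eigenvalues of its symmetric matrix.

Symmetric row and column elimination reduces A to a congruent diagonal form with pivots 20, 4/5, 4, 0.
So there are 3 positive, 1 zero pivots.

(3, 0)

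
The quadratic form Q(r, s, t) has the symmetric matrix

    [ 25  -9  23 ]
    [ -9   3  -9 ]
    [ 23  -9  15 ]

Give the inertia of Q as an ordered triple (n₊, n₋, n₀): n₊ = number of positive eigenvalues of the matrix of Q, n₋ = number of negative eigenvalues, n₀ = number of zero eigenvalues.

(1, 2, 0)

Row-reducing A symmetrically gives the diagonal entries 25, -6/25, -4.
So there are 1 positive, 2 negative pivots.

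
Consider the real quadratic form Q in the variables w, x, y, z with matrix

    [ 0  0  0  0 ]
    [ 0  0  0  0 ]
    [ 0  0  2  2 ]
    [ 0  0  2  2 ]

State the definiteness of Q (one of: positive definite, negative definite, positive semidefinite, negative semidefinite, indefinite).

Applying the same elementary operations to the rows and columns of A produces a congruent diagonal matrix with entries 0, 0, 2, 0.
Counting signs: 1 positive, 3 zero.
Hence Q is positive semidefinite.

positive semidefinite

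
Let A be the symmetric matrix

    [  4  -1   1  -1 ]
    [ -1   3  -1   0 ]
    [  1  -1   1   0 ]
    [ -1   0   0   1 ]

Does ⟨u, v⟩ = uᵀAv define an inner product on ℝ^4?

yes

Symmetric row and column elimination reduces A to a congruent diagonal form with pivots 4, 11/4, 6/11, 2/3.
So there are 4 positive pivots.
Hence Q is positive definite.
⟨·,·⟩ is an inner product exactly when A is positive definite.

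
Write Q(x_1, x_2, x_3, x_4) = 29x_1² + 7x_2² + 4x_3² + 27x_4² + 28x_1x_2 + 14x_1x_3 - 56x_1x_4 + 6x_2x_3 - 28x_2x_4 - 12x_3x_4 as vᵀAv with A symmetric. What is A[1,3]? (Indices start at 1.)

The coefficient of x_1·x_3 in Q is 14. For a symmetric A this equals A[1,3] + A[3,1] = 2·A[1,3].
So A[1,3] = 14/2 = 7.

7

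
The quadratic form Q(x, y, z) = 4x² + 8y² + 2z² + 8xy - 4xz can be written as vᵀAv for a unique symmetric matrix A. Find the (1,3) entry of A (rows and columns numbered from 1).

-2

The coefficient of x·z in Q is -4. For a symmetric A this equals A[1,3] + A[3,1] = 2·A[1,3].
So A[1,3] = -4/2 = -2.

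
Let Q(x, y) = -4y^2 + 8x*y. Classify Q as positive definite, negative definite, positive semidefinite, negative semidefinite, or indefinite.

The symmetric matrix of Q is [[0, 4], [4, -4]].
For the 2×2 matrix [[0, 4], [4, -4]]: det = 0·-4 − (4)² = -16, trace = -4.
det < 0 so the eigenvalues have opposite signs; the form is indefinite.

indefinite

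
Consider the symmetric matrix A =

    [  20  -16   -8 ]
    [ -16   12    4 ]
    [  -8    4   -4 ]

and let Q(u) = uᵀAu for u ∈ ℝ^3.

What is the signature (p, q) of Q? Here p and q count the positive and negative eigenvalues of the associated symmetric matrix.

(1, 1)

Row-reducing A symmetrically gives the diagonal entries 20, -4/5, 0.
That gives 1 positive, 1 negative, 1 zero pivots.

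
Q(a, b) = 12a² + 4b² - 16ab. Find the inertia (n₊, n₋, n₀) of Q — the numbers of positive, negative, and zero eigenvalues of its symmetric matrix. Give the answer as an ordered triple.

(1, 1, 0)

Write A = [[12, -8], [-8, 4]].
Congruent diagonalization of A (simultaneous row and column reduction) yields pivots 12, -4/3.
So there are 1 positive, 1 negative pivots.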